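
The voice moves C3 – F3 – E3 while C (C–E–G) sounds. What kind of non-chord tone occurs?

F3 is an appoggiatura.

The harmony at that moment is C major triad (C, E, G); F3 is not a chord tone.
It is approached by leap up from C3 and left by step down to E3.
Leap in, step out — an appoggiatura.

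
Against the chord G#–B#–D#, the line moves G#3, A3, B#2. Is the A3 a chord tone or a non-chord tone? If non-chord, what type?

The harmony at that moment is G# major triad (G#, B#, D#); A3 is not a chord tone.
It is approached by step up from G#3 and left by leap down to B#2.
Step in, leap out — an escape tone.

Non-chord tone — an escape tone.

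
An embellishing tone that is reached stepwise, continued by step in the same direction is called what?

Approach: by step. Departure: by step, continuing in the same direction.
Stepwise on both sides with no change of direction means the note fills in the space between two different chord tones — a passing tone. (Had it turned back to its starting note it would be a neighbor tone instead.)

Passing tone.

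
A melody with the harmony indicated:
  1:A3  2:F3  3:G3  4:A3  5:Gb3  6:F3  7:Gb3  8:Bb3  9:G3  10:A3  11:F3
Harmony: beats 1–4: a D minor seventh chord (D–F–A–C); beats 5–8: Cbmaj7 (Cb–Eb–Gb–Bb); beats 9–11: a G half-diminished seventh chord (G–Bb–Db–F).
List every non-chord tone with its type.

G3 (beat 3) — passing tone; F3 (beat 6) — neighbor tone; A3 (beat 10) — escape tone.

The harmony at that moment is D minor seventh chord (D, F, A, C); G3 is not a chord tone.
It is approached by step up from F3 and left by step up to A3.
Step in, step out in the same direction — a passing tone.
The harmony at that moment is Cb major seventh chord (Cb, Eb, Gb, Bb); F3 is not a chord tone.
It is approached by step down from Gb3 and left by step up to Gb3.
Step away and step back to the same note — a neighbor tone (lower neighbor).
The harmony at that moment is G half-diminished seventh chord (G, Bb, Db, F); A3 is not a chord tone.
It is approached by step up from G3 and left by leap down to F3.
Step in, leap out — an escape tone.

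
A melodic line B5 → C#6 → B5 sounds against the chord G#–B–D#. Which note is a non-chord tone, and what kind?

C#6 is a neighbor tone.

The harmony at that moment is G# minor triad (G#, B, D#); C#6 is not a chord tone.
It is approached by step up from B5 and left by step down to B5.
Step away and step back to the same note — a neighbor tone (upper neighbor).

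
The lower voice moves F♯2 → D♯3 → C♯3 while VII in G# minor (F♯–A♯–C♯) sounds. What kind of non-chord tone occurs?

D♯3 is an appoggiatura.

The harmony at that moment is F♯ major triad (F♯, A♯, C♯); D♯3 is not a chord tone.
It is approached by leap up from F♯2 and left by step down to C♯3.
Leap in, step out — an appoggiatura.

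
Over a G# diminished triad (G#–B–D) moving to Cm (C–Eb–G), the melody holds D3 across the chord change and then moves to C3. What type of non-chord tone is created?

D3 is a suspension.

The harmony at that moment is C minor triad (C, Eb, G); D3 is not a chord tone.
It is held over (the same pitch as the preceding D3) and left by step down to C3.
Held over from the previous chord and resolving down by step — a suspension.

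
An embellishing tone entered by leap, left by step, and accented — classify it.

Appoggiatura.

Approach: by leap. Departure: by step. Metric position: strong.
Leap in, step out, in a metrically strong position — an appoggiatura. (It is the mirror image of the escape tone, which steps in and leaps out from a weak position.)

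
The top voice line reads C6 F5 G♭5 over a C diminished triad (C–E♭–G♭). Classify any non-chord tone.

F5 is an appoggiatura.

The harmony at that moment is C diminished triad (C, E♭, G♭); F5 is not a chord tone.
It is approached by leap down from C6 and left by step up to G♭5.
Leap in, step out — an appoggiatura.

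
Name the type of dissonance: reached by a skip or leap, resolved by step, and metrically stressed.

Appoggiatura.

Approach: by leap. Departure: by step. Metric position: strong.
Leap in, step out, in a metrically strong position — an appoggiatura. (It is the mirror image of the escape tone, which steps in and leaps out from a weak position.)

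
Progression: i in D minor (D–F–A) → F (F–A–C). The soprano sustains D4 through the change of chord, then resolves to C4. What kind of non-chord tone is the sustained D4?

D4 is a suspension.

The harmony at that moment is F major triad (F, A, C); D4 is not a chord tone.
It is held over (the same pitch as the preceding D4) and left by step down to C4.
Held over from the previous chord and resolving down by step — a suspension.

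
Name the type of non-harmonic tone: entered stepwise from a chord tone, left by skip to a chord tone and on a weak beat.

Escape tone.

Approach: by step. Departure: by leap. Metric position: weak.
Step in, leap out, from a weak position — an escape tone (échappée). (It is the mirror image of the appoggiatura, which leaps in and steps out on a strong beat.)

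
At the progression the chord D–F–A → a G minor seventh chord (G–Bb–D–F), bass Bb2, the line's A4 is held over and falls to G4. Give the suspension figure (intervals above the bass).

7–6 suspension.

At the second chord the bass is Bb2. The suspended A4 lies a seventh above the bass; after resolving down by step to G4, the interval above the bass becomes a sixth.
Suspension figures are named by those two intervals: 7–6.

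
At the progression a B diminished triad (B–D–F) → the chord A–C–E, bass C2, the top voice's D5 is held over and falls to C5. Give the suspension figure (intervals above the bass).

At the second chord the bass is C2. The suspended D5 lies a ninth above the bass; after resolving down by step to C5, the interval above the bass becomes an octave.
Suspension figures are named by those two intervals: 9–8.

9–8 suspension.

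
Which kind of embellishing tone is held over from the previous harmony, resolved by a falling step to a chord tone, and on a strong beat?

Approach: by preparation — the pitch is first a chord tone, then held (tied or repeated) while the harmony changes under it. Departure: down by step. Metric position: strong.
A prepared dissonance that resolves downward by step — a suspension. (The same figure resolving upward would be a retardation.)

Suspension.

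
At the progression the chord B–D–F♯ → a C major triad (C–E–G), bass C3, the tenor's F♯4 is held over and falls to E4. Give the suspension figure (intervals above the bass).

At the second chord the bass is C3. The suspended F♯4 lies a fourth above the bass; after resolving down by step to E4, the interval above the bass becomes a third.
Suspension figures are named by those two intervals: 4–3.

4–3 suspension.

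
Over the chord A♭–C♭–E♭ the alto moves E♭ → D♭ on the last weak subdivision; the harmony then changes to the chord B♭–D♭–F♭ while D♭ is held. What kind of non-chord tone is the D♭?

The harmony at that moment is A♭ minor triad (A♭, C♭, E♭); D♭ is not a chord tone.
It is approached by step down from E♭ and then sustained as the same pitch into the next harmony.
Arriving early and becoming a chord tone when the harmony changes — an anticipation.

D♭ is an anticipation.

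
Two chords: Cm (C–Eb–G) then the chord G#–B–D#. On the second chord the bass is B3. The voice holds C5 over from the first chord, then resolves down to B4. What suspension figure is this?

At the second chord the bass is B3. The suspended C5 lies a ninth above the bass; after resolving down by step to B4, the interval above the bass becomes an octave.
Suspension figures are named by those two intervals: 9–8.

9–8 suspension.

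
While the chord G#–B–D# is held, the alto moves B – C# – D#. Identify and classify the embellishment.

C# is a passing tone.

The harmony at that moment is G# minor triad (G#, B, D#); C# is not a chord tone.
It is approached by step up from B and left by step up to D#.
Step in, step out in the same direction — a passing tone.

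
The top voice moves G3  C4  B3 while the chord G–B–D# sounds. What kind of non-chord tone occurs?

C4 is an appoggiatura.

The harmony at that moment is G augmented triad (G, B, D#); C4 is not a chord tone.
It is approached by leap up from G3 and left by step down to B3.
Leap in, step out — an appoggiatura.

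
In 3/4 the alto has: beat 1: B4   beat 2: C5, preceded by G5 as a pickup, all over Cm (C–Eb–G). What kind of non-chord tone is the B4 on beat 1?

Appoggiatura.

The harmony at that moment is C minor triad (C, Eb, G); B4 is not a chord tone.
It is approached by leap down from G5 and left by step up to C5.
Leap in, step out, metrically accented — an appoggiatura.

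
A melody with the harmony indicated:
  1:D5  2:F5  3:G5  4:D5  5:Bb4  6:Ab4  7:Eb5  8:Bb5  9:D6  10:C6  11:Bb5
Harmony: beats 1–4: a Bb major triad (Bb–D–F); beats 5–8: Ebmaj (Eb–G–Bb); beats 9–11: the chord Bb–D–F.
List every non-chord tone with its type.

G5 (beat 3) — escape tone; Ab4 (beat 6) — escape tone; C6 (beat 10) — passing tone.

The harmony at that moment is Bb major triad (Bb, D, F); G5 is not a chord tone.
It is approached by step up from F5 and left by leap down to D5.
Step in, leap out — an escape tone.
The harmony at that moment is Eb major triad (Eb, G, Bb); Ab4 is not a chord tone.
It is approached by step down from Bb4 and left by leap up to Eb5.
Step in, leap out — an escape tone.
The harmony at that moment is Bb major triad (Bb, D, F); C6 is not a chord tone.
It is approached by step down from D6 and left by step down to Bb5.
Step in, step out in the same direction — a passing tone.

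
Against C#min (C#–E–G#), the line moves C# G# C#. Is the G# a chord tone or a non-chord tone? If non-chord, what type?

Chord tone (the fifth of C# minor triad).

C# minor triad contains C#, E, G#; G# is the fifth, so it is a chord tone.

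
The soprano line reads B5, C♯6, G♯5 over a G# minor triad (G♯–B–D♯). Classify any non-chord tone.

The harmony at that moment is G♯ minor triad (G♯, B, D♯); C♯6 is not a chord tone.
It is approached by step up from B5 and left by leap down to G♯5.
Step in, leap out — an escape tone.

C♯6 is an escape tone.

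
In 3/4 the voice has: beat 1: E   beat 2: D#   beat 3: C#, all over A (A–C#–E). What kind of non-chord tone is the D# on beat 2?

Passing tone.

The harmony at that moment is A major triad (A, C#, E); D# is not a chord tone.
It is approached by step down from E and left by step down to C#.
Step in, step out in the same direction — a passing tone.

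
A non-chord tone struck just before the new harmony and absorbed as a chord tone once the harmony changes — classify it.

Anticipation.

Approach: ahead of the chord change (typically by step), so it is dissonant against the current harmony. Departure: none — the same pitch is restated or held and is a chord tone of the new harmony.
Dissonant first, consonant once the harmony catches up: the note simply arrives early — an anticipation. (The reverse timing, consonant first and dissonant after the change, would be a suspension or retardation.)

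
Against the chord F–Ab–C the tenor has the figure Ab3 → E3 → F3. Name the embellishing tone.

E3 is an appoggiatura.

The harmony at that moment is F minor triad (F, Ab, C); E3 is not a chord tone.
It is approached by leap down from Ab3 and left by step up to F3.
Leap in, step out — an appoggiatura.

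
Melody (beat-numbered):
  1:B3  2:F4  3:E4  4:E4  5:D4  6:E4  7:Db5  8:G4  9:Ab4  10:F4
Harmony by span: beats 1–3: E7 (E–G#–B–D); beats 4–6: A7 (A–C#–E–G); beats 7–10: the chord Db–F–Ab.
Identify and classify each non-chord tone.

The harmony at that moment is E dominant seventh chord (E, G#, B, D); F4 is not a chord tone.
It is approached by leap up from B3 and left by step down to E4.
Leap in, step out — an appoggiatura.
The harmony at that moment is A dominant seventh chord (A, C#, E, G); D4 is not a chord tone.
It is approached by step down from E4 and left by step up to E4.
Step away and step back to the same note — a neighbor tone (lower neighbor).
The harmony at that moment is Db major triad (Db, F, Ab); G4 is not a chord tone.
It is approached by leap down from Db5 and left by step up to Ab4.
Leap in, step out — an appoggiatura.

F4 (beat 2) — appoggiatura; D4 (beat 5) — neighbor tone; G4 (beat 8) — appoggiatura.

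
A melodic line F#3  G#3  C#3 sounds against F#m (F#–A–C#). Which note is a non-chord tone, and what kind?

G#3 is an escape tone.

The harmony at that moment is F# minor triad (F#, A, C#); G#3 is not a chord tone.
It is approached by step up from F#3 and left by leap down to C#3.
Step in, leap out — an escape tone.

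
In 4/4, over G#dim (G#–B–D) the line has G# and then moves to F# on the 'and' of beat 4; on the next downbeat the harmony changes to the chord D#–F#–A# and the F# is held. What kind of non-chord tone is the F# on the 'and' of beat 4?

The harmony at that moment is G# diminished triad (G#, B, D); F# is not a chord tone.
It is approached by step down from G# and then sustained as the same pitch into the next harmony.
Arriving early and becoming a chord tone when the harmony changes — an anticipation.

Anticipation.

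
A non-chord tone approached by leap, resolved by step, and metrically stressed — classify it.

Approach: by leap. Departure: by step. Metric position: strong.
Leap in, step out, in a metrically strong position — an appoggiatura. (It is the mirror image of the escape tone, which steps in and leaps out from a weak position.)

Appoggiatura.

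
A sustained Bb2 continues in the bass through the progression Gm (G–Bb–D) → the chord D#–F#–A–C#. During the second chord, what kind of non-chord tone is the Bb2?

Pedal tone (pedal point).

The harmony at that moment is D# half-diminished seventh chord (D#, F#, A, C#); Bb2 is not a chord tone.
It is held over (the same pitch as the preceding Bb2) and then sustained as the same pitch into the next harmony.
Sustained through a change of harmony — a pedal tone.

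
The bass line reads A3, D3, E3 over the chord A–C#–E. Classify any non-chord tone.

D3 is an appoggiatura.

The harmony at that moment is A major triad (A, C#, E); D3 is not a chord tone.
It is approached by leap down from A3 and left by step up to E3.
Leap in, step out — an appoggiatura.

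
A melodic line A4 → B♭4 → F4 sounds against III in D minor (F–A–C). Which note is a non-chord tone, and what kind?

The harmony at that moment is F major triad (F, A, C); B♭4 is not a chord tone.
It is approached by step up from A4 and left by leap down to F4.
Step in, leap out — an escape tone.

B♭4 is an escape tone.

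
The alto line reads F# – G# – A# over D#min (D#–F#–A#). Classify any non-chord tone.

The harmony at that moment is D# minor triad (D#, F#, A#); G# is not a chord tone.
It is approached by step up from F# and left by step up to A#.
Step in, step out in the same direction — a passing tone.

G# is a passing tone.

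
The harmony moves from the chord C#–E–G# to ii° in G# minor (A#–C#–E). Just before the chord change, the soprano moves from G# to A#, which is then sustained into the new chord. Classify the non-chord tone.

The harmony at that moment is C# minor triad (C#, E, G#); A# is not a chord tone.
It is approached by step up from G# and then sustained as the same pitch into the next harmony.
Arriving early and becoming a chord tone when the harmony changes — an anticipation.

A# is an anticipation.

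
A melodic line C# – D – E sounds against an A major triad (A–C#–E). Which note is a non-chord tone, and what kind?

The harmony at that moment is A major triad (A, C#, E); D is not a chord tone.
It is approached by step up from C# and left by step up to E.
Step in, step out in the same direction — a passing tone.

D is a passing tone.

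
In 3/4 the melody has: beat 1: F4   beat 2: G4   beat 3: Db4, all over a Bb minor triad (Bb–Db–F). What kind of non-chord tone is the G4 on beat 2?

Escape tone.

The harmony at that moment is Bb minor triad (Bb, Db, F); G4 is not a chord tone.
It is approached by step up from F4 and left by leap down to Db4.
Step in, leap out, on a weak beat — an escape tone.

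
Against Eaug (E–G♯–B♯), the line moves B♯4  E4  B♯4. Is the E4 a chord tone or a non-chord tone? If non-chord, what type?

E augmented triad contains E, G♯, B♯; E is the root, so it is a chord tone.

Chord tone (the root of E augmented triad).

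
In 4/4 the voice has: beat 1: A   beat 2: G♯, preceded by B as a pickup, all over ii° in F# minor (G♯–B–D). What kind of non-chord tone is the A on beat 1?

The harmony at that moment is G♯ diminished triad (G♯, B, D); A is not a chord tone.
It is approached by step down from B and left by step down to G♯.
Step in, step out in the same direction — a passing tone.

Passing tone.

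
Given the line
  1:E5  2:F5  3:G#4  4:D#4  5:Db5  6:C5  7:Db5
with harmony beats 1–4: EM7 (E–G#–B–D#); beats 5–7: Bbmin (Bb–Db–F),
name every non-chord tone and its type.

F5 (beat 2) — escape tone; C5 (beat 6) — neighbor tone.

The harmony at that moment is E major seventh chord (E, G#, B, D#); F5 is not a chord tone.
It is approached by step up from E5 and left by leap down to G#4.
Step in, leap out — an escape tone.
The harmony at that moment is Bb minor triad (Bb, Db, F); C5 is not a chord tone.
It is approached by step down from Db5 and left by step up to Db5.
Step away and step back to the same note — a neighbor tone (lower neighbor).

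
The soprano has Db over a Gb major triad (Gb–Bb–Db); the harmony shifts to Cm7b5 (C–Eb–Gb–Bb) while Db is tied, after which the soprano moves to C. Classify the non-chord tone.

Db is a suspension.

The harmony at that moment is C half-diminished seventh chord (C, Eb, Gb, Bb); Db is not a chord tone.
It is held over (the same pitch as the preceding Db) and left by step down to C.
Held over from the previous chord and resolving down by step — a suspension.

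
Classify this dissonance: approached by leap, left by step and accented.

Approach: by leap. Departure: by step. Metric position: strong.
Leap in, step out, in a metrically strong position — an appoggiatura. (It is the mirror image of the escape tone, which steps in and leaps out from a weak position.)

Appoggiatura.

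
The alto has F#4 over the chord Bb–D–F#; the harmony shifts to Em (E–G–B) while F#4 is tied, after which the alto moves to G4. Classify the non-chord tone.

The harmony at that moment is E minor triad (E, G, B); F#4 is not a chord tone.
It is held over (the same pitch as the preceding F#4) and left by step up to G4.
Held over from the previous chord and resolving up by step — a retardation.

F#4 is a retardation.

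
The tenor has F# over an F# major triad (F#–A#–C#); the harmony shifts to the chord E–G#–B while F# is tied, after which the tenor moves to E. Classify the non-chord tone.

The harmony at that moment is E major triad (E, G#, B); F# is not a chord tone.
It is held over (the same pitch as the preceding F#) and left by step down to E.
Held over from the previous chord and resolving down by step — a suspension.

F# is a suspension.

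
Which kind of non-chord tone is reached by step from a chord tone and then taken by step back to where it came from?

Neighbor tone.

Approach: by step. Departure: by step in the opposite direction, back to the starting pitch.
Stepwise on both sides but reversing to return to the same chord tone — a neighbor tone. (Had it continued onward in the same direction it would be a passing tone instead.)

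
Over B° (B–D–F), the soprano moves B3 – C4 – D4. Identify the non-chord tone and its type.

The harmony at that moment is B diminished triad (B, D, F); C4 is not a chord tone.
It is approached by step up from B3 and left by step up to D4.
Step in, step out in the same direction — a passing tone.

C4 is a passing tone.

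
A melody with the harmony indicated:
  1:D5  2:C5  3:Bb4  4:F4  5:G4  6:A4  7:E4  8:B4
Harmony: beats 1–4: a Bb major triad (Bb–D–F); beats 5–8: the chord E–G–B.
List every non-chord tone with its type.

The harmony at that moment is Bb major triad (Bb, D, F); C5 is not a chord tone.
It is approached by step down from D5 and left by step down to Bb4.
Step in, step out in the same direction — a passing tone.
The harmony at that moment is E minor triad (E, G, B); A4 is not a chord tone.
It is approached by step up from G4 and left by leap down to E4.
Step in, leap out — an escape tone.

C5 (beat 2) — passing tone; A4 (beat 6) — escape tone.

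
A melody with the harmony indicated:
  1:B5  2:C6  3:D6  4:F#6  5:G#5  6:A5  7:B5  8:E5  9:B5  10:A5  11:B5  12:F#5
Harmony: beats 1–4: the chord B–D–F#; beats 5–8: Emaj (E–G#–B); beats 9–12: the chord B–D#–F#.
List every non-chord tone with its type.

C6 (beat 2) — passing tone; A5 (beat 6) — passing tone; A5 (beat 10) — neighbor tone.

The harmony at that moment is B minor triad (B, D, F#); C6 is not a chord tone.
It is approached by step up from B5 and left by step up to D6.
Step in, step out in the same direction — a passing tone.
The harmony at that moment is E major triad (E, G#, B); A5 is not a chord tone.
It is approached by step up from G#5 and left by step up to B5.
Step in, step out in the same direction — a passing tone.
The harmony at that moment is B major triad (B, D#, F#); A5 is not a chord tone.
It is approached by step down from B5 and left by step up to B5.
Step away and step back to the same note — a neighbor tone (lower neighbor).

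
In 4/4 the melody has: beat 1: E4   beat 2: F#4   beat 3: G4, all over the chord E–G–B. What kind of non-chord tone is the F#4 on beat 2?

The harmony at that moment is E minor triad (E, G, B); F#4 is not a chord tone.
It is approached by step up from E4 and left by step up to G4.
Step in, step out in the same direction — a passing tone.

Passing tone.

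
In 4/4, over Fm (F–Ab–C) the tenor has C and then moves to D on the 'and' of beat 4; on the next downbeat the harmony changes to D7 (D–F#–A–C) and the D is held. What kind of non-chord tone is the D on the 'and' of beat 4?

Anticipation.

The harmony at that moment is F minor triad (F, Ab, C); D is not a chord tone.
It is approached by step up from C and then sustained as the same pitch into the next harmony.
Arriving early and becoming a chord tone when the harmony changes — an anticipation.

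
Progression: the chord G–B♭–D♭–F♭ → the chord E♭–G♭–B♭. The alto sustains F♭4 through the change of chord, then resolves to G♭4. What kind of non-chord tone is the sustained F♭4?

F♭4 is a retardation.

The harmony at that moment is E♭ minor triad (E♭, G♭, B♭); F♭4 is not a chord tone.
It is held over (the same pitch as the preceding F♭4) and left by step up to G♭4.
Held over from the previous chord and resolving up by step — a retardation.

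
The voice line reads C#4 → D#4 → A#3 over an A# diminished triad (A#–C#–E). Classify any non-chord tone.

The harmony at that moment is A# diminished triad (A#, C#, E); D#4 is not a chord tone.
It is approached by step up from C#4 and left by leap down to A#3.
Step in, leap out — an escape tone.

D#4 is an escape tone.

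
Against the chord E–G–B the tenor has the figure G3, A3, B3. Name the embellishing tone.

A3 is a passing tone.

The harmony at that moment is E minor triad (E, G, B); A3 is not a chord tone.
It is approached by step up from G3 and left by step up to B3.
Step in, step out in the same direction — a passing tone.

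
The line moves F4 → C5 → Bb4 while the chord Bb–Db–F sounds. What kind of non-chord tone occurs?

The harmony at that moment is Bb minor triad (Bb, Db, F); C5 is not a chord tone.
It is approached by leap up from F4 and left by step down to Bb4.
Leap in, step out — an appoggiatura.

C5 is an appoggiatura.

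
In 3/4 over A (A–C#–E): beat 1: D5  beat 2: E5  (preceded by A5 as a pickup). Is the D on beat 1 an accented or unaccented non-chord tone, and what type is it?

The harmony at that moment is A major triad (A, C#, E); D5 is not a chord tone.
It is approached by leap down from A5 and left by step up to E5.
Leap in, step out — an appoggiatura.
It falls on the downbeat, so it is accented.

Accented appoggiatura.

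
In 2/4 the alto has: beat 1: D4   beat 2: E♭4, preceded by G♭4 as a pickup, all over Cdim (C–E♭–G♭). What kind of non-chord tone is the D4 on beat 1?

The harmony at that moment is C diminished triad (C, E♭, G♭); D4 is not a chord tone.
It is approached by leap down from G♭4 and left by step up to E♭4.
Leap in, step out, metrically accented — an appoggiatura.

Appoggiatura.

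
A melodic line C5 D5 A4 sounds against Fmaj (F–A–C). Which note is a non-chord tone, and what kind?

The harmony at that moment is F major triad (F, A, C); D5 is not a chord tone.
It is approached by step up from C5 and left by leap down to A4.
Step in, leap out — an escape tone.

D5 is an escape tone.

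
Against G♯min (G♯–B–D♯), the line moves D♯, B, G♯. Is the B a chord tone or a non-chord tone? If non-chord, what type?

Chord tone (the third of G# minor triad).

G# minor triad contains G♯, B, D♯; B is the third, so it is a chord tone.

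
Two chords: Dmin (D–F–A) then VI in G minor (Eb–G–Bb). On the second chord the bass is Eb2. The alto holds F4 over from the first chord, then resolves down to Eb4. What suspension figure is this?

At the second chord the bass is Eb2. The suspended F4 lies a ninth above the bass; after resolving down by step to Eb4, the interval above the bass becomes an octave.
Suspension figures are named by those two intervals: 9–8.

9–8 suspension.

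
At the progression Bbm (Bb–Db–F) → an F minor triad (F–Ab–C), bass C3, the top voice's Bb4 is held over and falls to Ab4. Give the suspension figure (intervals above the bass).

At the second chord the bass is C3. The suspended Bb4 lies a seventh above the bass; after resolving down by step to Ab4, the interval above the bass becomes a sixth.
Suspension figures are named by those two intervals: 7–6.

7–6 suspension.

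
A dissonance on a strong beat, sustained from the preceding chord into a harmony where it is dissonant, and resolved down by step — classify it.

Approach: by preparation — the pitch is first a chord tone, then held (tied or repeated) while the harmony changes under it. Departure: down by step. Metric position: strong.
A prepared dissonance that resolves downward by step — a suspension. (The same figure resolving upward would be a retardation.)

Suspension.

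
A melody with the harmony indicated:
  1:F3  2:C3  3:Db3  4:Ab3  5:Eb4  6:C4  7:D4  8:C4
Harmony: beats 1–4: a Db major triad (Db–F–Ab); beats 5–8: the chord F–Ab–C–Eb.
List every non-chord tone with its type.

The harmony at that moment is Db major triad (Db, F, Ab); C3 is not a chord tone.
It is approached by leap down from F3 and left by step up to Db3.
Leap in, step out — an appoggiatura.
The harmony at that moment is F minor seventh chord (F, Ab, C, Eb); D4 is not a chord tone.
It is approached by step up from C4 and left by step down to C4.
Step away and step back to the same note — a neighbor tone (upper neighbor).

C3 (beat 2) — appoggiatura; D4 (beat 7) — neighbor tone.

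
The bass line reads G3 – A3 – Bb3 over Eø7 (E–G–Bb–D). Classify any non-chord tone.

A3 is a passing tone.

The harmony at that moment is E half-diminished seventh chord (E, G, Bb, D); A3 is not a chord tone.
It is approached by step up from G3 and left by step up to Bb3.
Step in, step out in the same direction — a passing tone.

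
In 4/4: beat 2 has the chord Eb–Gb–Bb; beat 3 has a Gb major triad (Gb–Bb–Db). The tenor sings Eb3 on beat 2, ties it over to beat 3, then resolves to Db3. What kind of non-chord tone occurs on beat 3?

Suspension.

The harmony at that moment is Gb major triad (Gb, Bb, Db); Eb3 is not a chord tone.
It is held over (the same pitch as the preceding Eb3) and left by step down to Db3.
Held over from the previous chord and resolving down by step — a suspension.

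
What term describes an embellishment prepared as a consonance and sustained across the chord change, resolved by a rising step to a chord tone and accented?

Approach: by preparation — the pitch is first a chord tone, then held (tied or repeated) while the harmony changes under it. Departure: up by step. Metric position: strong.
A prepared dissonance that resolves upward by step — a retardation. (The same figure resolving downward would be a suspension.)

Retardation.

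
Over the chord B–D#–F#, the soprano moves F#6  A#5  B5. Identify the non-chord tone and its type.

The harmony at that moment is B major triad (B, D#, F#); A#5 is not a chord tone.
It is approached by leap down from F#6 and left by step up to B5.
Leap in, step out — an appoggiatura.

A#5 is an appoggiatura.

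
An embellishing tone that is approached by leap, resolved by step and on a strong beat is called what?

Appoggiatura.

Approach: by leap. Departure: by step. Metric position: strong.
Leap in, step out, in a metrically strong position — an appoggiatura. (It is the mirror image of the escape tone, which steps in and leaps out from a weak position.)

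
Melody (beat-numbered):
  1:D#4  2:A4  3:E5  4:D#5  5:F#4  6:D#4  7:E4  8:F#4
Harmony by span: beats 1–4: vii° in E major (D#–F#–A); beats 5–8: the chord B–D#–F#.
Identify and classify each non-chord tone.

The harmony at that moment is D# diminished triad (D#, F#, A); E5 is not a chord tone.
It is approached by leap up from A4 and left by step down to D#5.
Leap in, step out — an appoggiatura.
The harmony at that moment is B major triad (B, D#, F#); E4 is not a chord tone.
It is approached by step up from D#4 and left by step up to F#4.
Step in, step out in the same direction — a passing tone.

E5 (beat 3) — appoggiatura; E4 (beat 7) — passing tone.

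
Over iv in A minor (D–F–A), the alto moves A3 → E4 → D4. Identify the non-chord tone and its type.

The harmony at that moment is D minor triad (D, F, A); E4 is not a chord tone.
It is approached by leap up from A3 and left by step down to D4.
Leap in, step out — an appoggiatura.

E4 is an appoggiatura.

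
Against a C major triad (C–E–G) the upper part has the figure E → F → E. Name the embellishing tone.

The harmony at that moment is C major triad (C, E, G); F is not a chord tone.
It is approached by step up from E and left by step down to E.
Step away and step back to the same note — a neighbor tone (upper neighbor).

F is a neighbor tone.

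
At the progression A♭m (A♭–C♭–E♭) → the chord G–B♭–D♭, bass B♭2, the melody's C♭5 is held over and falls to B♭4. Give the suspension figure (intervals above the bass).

At the second chord the bass is B♭2. The suspended C♭5 lies a ninth above the bass; after resolving down by step to B♭4, the interval above the bass becomes an octave.
Suspension figures are named by those two intervals: 9–8.

9–8 suspension.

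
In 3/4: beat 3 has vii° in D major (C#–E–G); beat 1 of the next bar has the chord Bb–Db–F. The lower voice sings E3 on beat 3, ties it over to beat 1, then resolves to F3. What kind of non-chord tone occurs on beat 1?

Retardation.

The harmony at that moment is Bb minor triad (Bb, Db, F); E3 is not a chord tone.
It is held over (the same pitch as the preceding E3) and left by step up to F3.
Held over from the previous chord and resolving up by step — a retardation.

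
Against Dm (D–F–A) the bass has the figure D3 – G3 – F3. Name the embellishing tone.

The harmony at that moment is D minor triad (D, F, A); G3 is not a chord tone.
It is approached by leap up from D3 and left by step down to F3.
Leap in, step out — an appoggiatura.

G3 is an appoggiatura.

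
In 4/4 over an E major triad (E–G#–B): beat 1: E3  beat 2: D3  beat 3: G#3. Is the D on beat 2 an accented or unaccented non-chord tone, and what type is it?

Unaccented escape tone.

The harmony at that moment is E major triad (E, G#, B); D3 is not a chord tone.
It is approached by step down from E3 and left by leap up to G#3.
Step in, leap out — an escape tone.
It falls on a weak beat, so it is unaccented.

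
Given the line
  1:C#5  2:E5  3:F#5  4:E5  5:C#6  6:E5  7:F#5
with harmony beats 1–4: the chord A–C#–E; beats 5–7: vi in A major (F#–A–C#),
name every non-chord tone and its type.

F#5 (beat 3) — neighbor tone; E5 (beat 6) — appoggiatura.

The harmony at that moment is A major triad (A, C#, E); F#5 is not a chord tone.
It is approached by step up from E5 and left by step down to E5.
Step away and step back to the same note — a neighbor tone (upper neighbor).
The harmony at that moment is F# minor triad (F#, A, C#); E5 is not a chord tone.
It is approached by leap down from C#6 and left by step up to F#5.
Leap in, step out — an appoggiatura.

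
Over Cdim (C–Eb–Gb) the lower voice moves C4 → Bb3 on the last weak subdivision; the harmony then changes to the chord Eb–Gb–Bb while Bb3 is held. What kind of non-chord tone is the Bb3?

Bb3 is an anticipation.

The harmony at that moment is C diminished triad (C, Eb, Gb); Bb3 is not a chord tone.
It is approached by step down from C4 and then sustained as the same pitch into the next harmony.
Arriving early and becoming a chord tone when the harmony changes — an anticipation.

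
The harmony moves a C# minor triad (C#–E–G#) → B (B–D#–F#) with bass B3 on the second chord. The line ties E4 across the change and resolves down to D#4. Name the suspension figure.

4–3 suspension.

At the second chord the bass is B3. The suspended E4 lies a fourth above the bass; after resolving down by step to D#4, the interval above the bass becomes a third.
Suspension figures are named by those two intervals: 4–3.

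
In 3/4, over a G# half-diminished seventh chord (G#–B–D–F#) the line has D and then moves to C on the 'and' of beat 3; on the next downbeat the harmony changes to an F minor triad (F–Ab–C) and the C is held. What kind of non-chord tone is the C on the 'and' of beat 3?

Anticipation.

The harmony at that moment is G# half-diminished seventh chord (G#, B, D, F#); C is not a chord tone.
It is approached by step down from D and then sustained as the same pitch into the next harmony.
Arriving early and becoming a chord tone when the harmony changes — an anticipation.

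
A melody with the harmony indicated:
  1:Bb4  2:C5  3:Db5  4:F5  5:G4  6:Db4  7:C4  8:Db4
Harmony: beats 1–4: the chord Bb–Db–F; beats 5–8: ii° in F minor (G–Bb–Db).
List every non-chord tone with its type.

The harmony at that moment is Bb minor triad (Bb, Db, F); C5 is not a chord tone.
It is approached by step up from Bb4 and left by step up to Db5.
Step in, step out in the same direction — a passing tone.
The harmony at that moment is G diminished triad (G, Bb, Db); C4 is not a chord tone.
It is approached by step down from Db4 and left by step up to Db4.
Step away and step back to the same note — a neighbor tone (lower neighbor).

C5 (beat 2) — passing tone; C4 (beat 7) — neighbor tone.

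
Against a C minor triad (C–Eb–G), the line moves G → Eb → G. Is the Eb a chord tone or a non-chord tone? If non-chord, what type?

C minor triad contains C, Eb, G; Eb is the third, so it is a chord tone.

Chord tone (the third of C minor triad).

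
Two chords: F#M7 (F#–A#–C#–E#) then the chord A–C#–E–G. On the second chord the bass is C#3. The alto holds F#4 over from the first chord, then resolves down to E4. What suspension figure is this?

At the second chord the bass is C#3. The suspended F#4 lies a fourth above the bass; after resolving down by step to E4, the interval above the bass becomes a third.
Suspension figures are named by those two intervals: 4–3.

4–3 suspension.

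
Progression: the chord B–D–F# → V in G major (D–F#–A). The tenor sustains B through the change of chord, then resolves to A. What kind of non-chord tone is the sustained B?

B is a suspension.

The harmony at that moment is D major triad (D, F#, A); B is not a chord tone.
It is held over (the same pitch as the preceding B) and left by step down to A.
Held over from the previous chord and resolving down by step — a suspension.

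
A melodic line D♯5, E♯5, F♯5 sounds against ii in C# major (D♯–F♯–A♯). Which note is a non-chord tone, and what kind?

The harmony at that moment is D♯ minor triad (D♯, F♯, A♯); E♯5 is not a chord tone.
It is approached by step up from D♯5 and left by step up to F♯5.
Step in, step out in the same direction — a passing tone.

E♯5 is a passing tone.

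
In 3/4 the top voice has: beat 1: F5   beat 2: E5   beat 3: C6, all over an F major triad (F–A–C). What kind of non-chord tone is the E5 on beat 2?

Escape tone.

The harmony at that moment is F major triad (F, A, C); E5 is not a chord tone.
It is approached by step down from F5 and left by leap up to C6.
Step in, leap out, on a weak beat — an escape tone.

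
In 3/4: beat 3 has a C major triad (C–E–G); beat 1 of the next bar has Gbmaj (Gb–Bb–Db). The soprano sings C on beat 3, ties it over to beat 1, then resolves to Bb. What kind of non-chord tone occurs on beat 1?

The harmony at that moment is Gb major triad (Gb, Bb, Db); C is not a chord tone.
It is held over (the same pitch as the preceding C) and left by step down to Bb.
Held over from the previous chord and resolving down by step — a suspension.

Suspension.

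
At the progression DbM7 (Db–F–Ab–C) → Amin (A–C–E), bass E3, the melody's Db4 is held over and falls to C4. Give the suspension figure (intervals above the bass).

At the second chord the bass is E3. The suspended Db4 lies a seventh above the bass; after resolving down by step to C4, the interval above the bass becomes a sixth.
Suspension figures are named by those two intervals: 7–6.

7–6 suspension.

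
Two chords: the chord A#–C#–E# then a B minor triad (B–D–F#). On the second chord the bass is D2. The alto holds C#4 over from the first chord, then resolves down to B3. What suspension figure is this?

7–6 suspension.

At the second chord the bass is D2. The suspended C#4 lies a seventh above the bass; after resolving down by step to B3, the interval above the bass becomes a sixth.
Suspension figures are named by those two intervals: 7–6.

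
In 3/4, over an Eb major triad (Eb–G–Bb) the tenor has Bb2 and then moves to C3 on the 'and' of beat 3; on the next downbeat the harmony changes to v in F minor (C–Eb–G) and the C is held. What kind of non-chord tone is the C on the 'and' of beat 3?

The harmony at that moment is Eb major triad (Eb, G, Bb); C3 is not a chord tone.
It is approached by step up from Bb2 and then sustained as the same pitch into the next harmony.
Arriving early and becoming a chord tone when the harmony changes — an anticipation.

Anticipation.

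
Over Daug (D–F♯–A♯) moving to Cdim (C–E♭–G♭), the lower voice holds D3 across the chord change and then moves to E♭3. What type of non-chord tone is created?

D3 is a retardation.

The harmony at that moment is C diminished triad (C, E♭, G♭); D3 is not a chord tone.
It is held over (the same pitch as the preceding D3) and left by step up to E♭3.
Held over from the previous chord and resolving up by step — a retardation.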